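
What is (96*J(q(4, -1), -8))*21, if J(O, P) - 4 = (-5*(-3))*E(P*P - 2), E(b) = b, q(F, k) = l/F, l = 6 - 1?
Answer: 1882944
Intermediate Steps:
l = 5
q(F, k) = 5/F
J(O, P) = -26 + 15*P² (J(O, P) = 4 + (-5*(-3))*(P*P - 2) = 4 + 15*(P² - 2) = 4 + 15*(-2 + P²) = 4 + (-30 + 15*P²) = -26 + 15*P²)
(96*J(q(4, -1), -8))*21 = (96*(-26 + 15*(-8)²))*21 = (96*(-26 + 15*64))*21 = (96*(-26 + 960))*21 = (96*934)*21 = 89664*21 = 1882944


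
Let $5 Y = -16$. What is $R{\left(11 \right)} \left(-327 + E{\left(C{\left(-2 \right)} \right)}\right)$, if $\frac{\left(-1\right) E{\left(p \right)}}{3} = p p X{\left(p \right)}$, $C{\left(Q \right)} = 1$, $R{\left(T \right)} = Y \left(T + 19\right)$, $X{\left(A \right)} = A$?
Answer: $31680$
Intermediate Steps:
$Y = - \frac{16}{5}$ ($Y = \frac{1}{5} \left(-16\right) = - \frac{16}{5} \approx -3.2$)
$R{\left(T \right)} = - \frac{304}{5} - \frac{16 T}{5}$ ($R{\left(T \right)} = - \frac{16 \left(T + 19\right)}{5} = - \frac{16 \left(19 + T\right)}{5} = - \frac{304}{5} - \frac{16 T}{5}$)
$E{\left(p \right)} = - 3 p^{3}$ ($E{\left(p \right)} = - 3 p p p = - 3 p^{2} p = - 3 p^{3}$)
$R{\left(11 \right)} \left(-327 + E{\left(C{\left(-2 \right)} \right)}\right) = \left(- \frac{304}{5} - \frac{176}{5}\right) \left(-327 - 3 \cdot 1^{3}\right) = \left(- \frac{304}{5} - \frac{176}{5}\right) \left(-327 - 3\right) = - 96 \left(-327 - 3\right) = \left(-96\right) \left(-330\right) = 31680$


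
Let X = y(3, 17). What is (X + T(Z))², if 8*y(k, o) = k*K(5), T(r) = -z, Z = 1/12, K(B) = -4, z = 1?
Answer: 25/4 ≈ 6.2500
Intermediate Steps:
Z = 1/12 ≈ 0.083333
T(r) = -1 (T(r) = -1*1 = -1)
y(k, o) = -k/2 (y(k, o) = (k*(-4))/8 = (-4*k)/8 = -k/2)
X = -3/2 (X = -½*3 = -3/2 ≈ -1.5000)
(X + T(Z))² = (-3/2 - 1)² = (-5/2)² = 25/4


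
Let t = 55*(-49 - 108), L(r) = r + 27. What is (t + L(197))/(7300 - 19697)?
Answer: 8411/12397 ≈ 0.67847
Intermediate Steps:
L(r) = 27 + r
t = -8635 (t = 55*(-157) = -8635)
(t + L(197))/(7300 - 19697) = (-8635 + (27 + 197))/(7300 - 19697) = (-8635 + 224)/(-12397) = -8411*(-1/12397) = 8411/12397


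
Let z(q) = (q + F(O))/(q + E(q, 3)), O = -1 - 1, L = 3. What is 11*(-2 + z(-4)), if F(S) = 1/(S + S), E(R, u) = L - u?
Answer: -165/16 ≈ -10.313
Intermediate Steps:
E(R, u) = 3 - u
O = -2
F(S) = 1/(2*S)
z(q) = (-¼ + q)/q (z(q) = (q + (½)/(-2))/(q + (3 - 1*3)) = (q + (½)*(-½))/(q + (3 - 3)) = (q - ¼)/(q + 0) = (-¼ + q)/q)
11*(-2 + z(-4)) = 11*(-2 + (-¼ - 4)/(-4)) = 11*(-2 - ¼*(-17/4)) = 11*(-2 + 17/16) = 11*(-15/16) = -165/16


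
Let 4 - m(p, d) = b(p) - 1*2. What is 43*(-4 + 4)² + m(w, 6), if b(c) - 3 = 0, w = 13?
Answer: 3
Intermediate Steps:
b(c) = 3 (b(c) = 3 + 0 = 3)
m(p, d) = 3 (m(p, d) = 4 - (3 - 1*2) = 4 - (3 - 2) = 4 - 1*1 = 4 - 1 = 3)
43*(-4 + 4)² + m(w, 6) = 43*(-4 + 4)² + 3 = 43*0² + 3 = 43*0 + 3 = 0 + 3 = 3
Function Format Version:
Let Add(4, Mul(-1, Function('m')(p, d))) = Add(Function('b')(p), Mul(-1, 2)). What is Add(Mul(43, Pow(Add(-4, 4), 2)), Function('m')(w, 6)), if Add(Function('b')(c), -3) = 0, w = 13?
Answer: 3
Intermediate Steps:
Function('b')(c) = 3 (Function('b')(c) = Add(3, 0) = 3)
Function('m')(p, d) = 3 (Function('m')(p, d) = Add(4, Mul(-1, Add(3, Mul(-1, 2)))) = Add(4, Mul(-1, Add(3, -2))) = Add(4, Mul(-1, 1)) = Add(4, -1) = 3)
Add(Mul(43, Pow(Add(-4, 4), 2)), Function('m')(w, 6)) = Add(Mul(43, Pow(Add(-4, 4), 2)), 3) = Add(Mul(43, Pow(0, 2)), 3) = Add(Mul(43, 0), 3) = Add(0, 3) = 3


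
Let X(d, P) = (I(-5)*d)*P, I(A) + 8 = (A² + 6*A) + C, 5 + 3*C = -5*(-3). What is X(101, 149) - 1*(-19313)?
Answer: -378482/3 ≈ -1.2616e+5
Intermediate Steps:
C = 10/3 (C = -5/3 + (-5*(-3))/3 = -5/3 + (⅓)*15 = -5/3 + 5 = 10/3 ≈ 3.3333)
I(A) = -14/3 + A² + 6*A (I(A) = -8 + ((A² + 6*A) + 10/3) = -8 + (10/3 + A² + 6*A) = -14/3 + A² + 6*A)
X(d, P) = -29*P*d/3 (X(d, P) = ((-14/3 + (-5)² + 6*(-5))*d)*P = ((-14/3 + 25 - 30)*d)*P = (-29*d/3)*P = -29*P*d/3)
X(101, 149) - 1*(-19313) = -29/3*149*101 - 1*(-19313) = -436421/3 + 19313 = -378482/3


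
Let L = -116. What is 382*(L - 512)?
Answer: -239896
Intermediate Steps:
382*(L - 512) = 382*(-116 - 512) = 382*(-628) = -239896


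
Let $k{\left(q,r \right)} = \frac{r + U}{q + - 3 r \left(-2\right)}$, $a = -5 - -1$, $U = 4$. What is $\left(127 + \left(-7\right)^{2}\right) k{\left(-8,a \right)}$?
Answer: $0$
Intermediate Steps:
$a = -4$ ($a = -5 + 1 = -4$)
$k{\left(q,r \right)} = \frac{4 + r}{q + 6 r}$ ($k{\left(q,r \right)} = \frac{r + 4}{q + - 3 r \left(-2\right)} = \frac{4 + r}{q + 6 r}$)
$\left(127 + \left(-7\right)^{2}\right) k{\left(-8,a \right)} = \left(127 + \left(-7\right)^{2}\right) \frac{4 - 4}{-8 + 6 \left(-4\right)} = \left(127 + 49\right) \frac{1}{-8 - 24} \cdot 0 = 176 \frac{1}{-32} \cdot 0 = 176 \left(\left(- \frac{1}{32}\right) 0\right) = 176 \cdot 0 = 0$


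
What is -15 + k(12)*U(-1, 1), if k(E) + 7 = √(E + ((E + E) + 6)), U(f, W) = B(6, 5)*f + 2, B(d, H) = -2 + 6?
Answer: -1 - 2*√42 ≈ -13.961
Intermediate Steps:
B(d, H) = 4
U(f, W) = 2 + 4*f (U(f, W) = 4*f + 2 = 2 + 4*f)
k(E) = -7 + √(6 + 3*E) (k(E) = -7 + √(E + ((E + E) + 6)) = -7 + √(E + (2*E + 6)) = -7 + √(E + (6 + 2*E)) = -7 + √(6 + 3*E))
-15 + k(12)*U(-1, 1) = -15 + (-7 + √(6 + 3*12))*(2 + 4*(-1)) = -15 + (-7 + √(6 + 36))*(2 - 4) = -15 + (-7 + √42)*(-2) = -15 + (14 - 2*√42) = -1 - 2*√42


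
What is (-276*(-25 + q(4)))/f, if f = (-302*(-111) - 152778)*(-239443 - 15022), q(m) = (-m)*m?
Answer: 943/2528873170 ≈ 3.7289e-7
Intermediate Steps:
q(m) = -m²
f = 30346478040 (f = (33522 - 152778)*(-254465) = -119256*(-254465) = 30346478040)
(-276*(-25 + q(4)))/f = -276*(-25 - 1*4²)/30346478040 = -276*(-25 - 1*16)*(1/30346478040) = -276*(-25 - 16)*(1/30346478040) = -276*(-41)*(1/30346478040) = 11316*(1/30346478040) = 943/2528873170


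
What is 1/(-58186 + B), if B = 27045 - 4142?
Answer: -1/35283 ≈ -2.8342e-5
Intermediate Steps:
B = 22903
1/(-58186 + B) = 1/(-58186 + 22903) = 1/(-35283) = -1/35283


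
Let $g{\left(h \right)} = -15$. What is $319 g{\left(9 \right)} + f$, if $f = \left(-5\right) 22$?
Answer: $-4895$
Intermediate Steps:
$f = -110$
$319 g{\left(9 \right)} + f = 319 \left(-15\right) - 110 = -4785 - 110 = -4895$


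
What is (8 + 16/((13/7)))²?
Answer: 46656/169 ≈ 276.07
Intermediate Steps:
(8 + 16/((13/7)))² = (8 + 16/((13*(⅐))))² = (8 + 16/(13/7))² = (8 + 16*(7/13))² = (8 + 112/13)² = (216/13)² = 46656/169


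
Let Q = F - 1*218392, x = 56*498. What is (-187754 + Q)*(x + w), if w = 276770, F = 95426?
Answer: -94663333760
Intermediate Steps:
x = 27888
Q = -122966 (Q = 95426 - 1*218392 = 95426 - 218392 = -122966)
(-187754 + Q)*(x + w) = (-187754 - 122966)*(27888 + 276770) = -310720*304658 = -94663333760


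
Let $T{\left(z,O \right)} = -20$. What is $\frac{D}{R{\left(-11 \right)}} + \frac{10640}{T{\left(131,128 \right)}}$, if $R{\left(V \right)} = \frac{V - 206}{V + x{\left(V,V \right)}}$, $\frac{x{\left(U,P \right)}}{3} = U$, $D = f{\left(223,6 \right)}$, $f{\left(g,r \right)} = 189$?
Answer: $- \frac{15304}{31} \approx -493.68$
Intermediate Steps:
$D = 189$
$x{\left(U,P \right)} = 3 U$
$R{\left(V \right)} = \frac{-206 + V}{4 V}$ ($R{\left(V \right)} = \frac{V - 206}{V + 3 V} = \frac{-206 + V}{4 V}$)
$\frac{D}{R{\left(-11 \right)}} + \frac{10640}{T{\left(131,128 \right)}} = \frac{189}{\frac{1}{4} \frac{1}{-11} \left(-206 - 11\right)} + \frac{10640}{-20} = \frac{189}{\frac{1}{4} \left(- \frac{1}{11}\right) \left(-217\right)} + 10640 \left(- \frac{1}{20}\right) = \frac{189}{\frac{217}{44}} - 532 = 189 \cdot \frac{44}{217} - 532 = \frac{1188}{31} - 532 = - \frac{15304}{31}$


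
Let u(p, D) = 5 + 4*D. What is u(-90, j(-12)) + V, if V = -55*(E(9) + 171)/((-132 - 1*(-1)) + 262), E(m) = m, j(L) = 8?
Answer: -5053/131 ≈ -38.573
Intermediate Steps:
V = -9900/131 (V = -55*(9 + 171)/((-132 - 1*(-1)) + 262) = -9900/((-132 + 1) + 262) = -9900/(-131 + 262) = -9900/131 ≈ -75.573)
u(-90, j(-12)) + V = (5 + 4*8) - 9900/131 = (5 + 32) - 9900/131 = 37 - 9900/131 = -5053/131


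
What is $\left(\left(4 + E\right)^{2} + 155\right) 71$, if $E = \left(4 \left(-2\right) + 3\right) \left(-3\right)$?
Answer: $36636$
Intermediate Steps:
$E = 15$ ($E = \left(-8 + 3\right) \left(-3\right) = \left(-5\right) \left(-3\right) = 15$)
$\left(\left(4 + E\right)^{2} + 155\right) 71 = \left(\left(4 + 15\right)^{2} + 155\right) 71 = \left(19^{2} + 155\right) 71 = \left(361 + 155\right) 71 = 516 \cdot 71 = 36636$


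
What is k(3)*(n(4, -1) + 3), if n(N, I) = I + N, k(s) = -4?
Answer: -24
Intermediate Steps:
k(3)*(n(4, -1) + 3) = -4*((-1 + 4) + 3) = -4*(3 + 3) = -4*6 = -24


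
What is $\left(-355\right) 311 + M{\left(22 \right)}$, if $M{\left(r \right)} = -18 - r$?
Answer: $-110445$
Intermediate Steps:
$\left(-355\right) 311 + M{\left(22 \right)} = \left(-355\right) 311 - 40 = -110405 - 40 = -110445$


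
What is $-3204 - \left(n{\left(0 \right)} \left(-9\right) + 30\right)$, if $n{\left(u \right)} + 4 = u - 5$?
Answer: $-3315$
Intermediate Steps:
$n{\left(u \right)} = -9 + u$ ($n{\left(u \right)} = -4 + \left(u - 5\right) = -4 + \left(-5 + u\right) = -9 + u$)
$-3204 - \left(n{\left(0 \right)} \left(-9\right) + 30\right) = -3204 - \left(\left(-9 + 0\right) \left(-9\right) + 30\right) = -3204 - \left(\left(-9\right) \left(-9\right) + 30\right) = -3204 - \left(81 + 30\right) = -3204 - 111 = -3315$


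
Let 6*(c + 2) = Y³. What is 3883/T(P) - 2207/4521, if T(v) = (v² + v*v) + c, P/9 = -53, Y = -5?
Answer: -538204129/1122116721 ≈ -0.47963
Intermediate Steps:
P = -477 (P = 9*(-53) = -477)
c = -137/6 (c = -2 + (⅙)*(-5)³ = -2 + (⅙)*(-125) = -2 - 125/6 = -137/6 ≈ -22.833)
T(v) = -137/6 + 2*v² (T(v) = (v² + v*v) - 137/6 = (v² + v²) - 137/6 = 2*v² - 137/6 = -137/6 + 2*v²)
3883/T(P) - 2207/4521 = 3883/(-137/6 + 2*(-477)²) - 2207/4521 = 3883/(-137/6 + 2*227529) - 2207*1/4521 = 3883/(-137/6 + 455058) - 2207/4521 = 3883/(2730211/6) - 2207/4521 = 3883*(6/2730211) - 2207/4521 = 2118/248201 - 2207/4521 = -538204129/1122116721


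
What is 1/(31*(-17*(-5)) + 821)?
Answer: 1/3456 ≈ 0.00028935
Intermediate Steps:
1/(31*(-17*(-5)) + 821) = 1/(31*85 + 821) = 1/(2635 + 821) = 1/3456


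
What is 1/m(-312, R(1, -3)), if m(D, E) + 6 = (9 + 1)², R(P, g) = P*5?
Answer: 1/94 ≈ 0.010638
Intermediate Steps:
R(P, g) = 5*P
m(D, E) = 94 (m(D, E) = -6 + (9 + 1)² = -6 + 10² = -6 + 100 = 94)
1/m(-312, R(1, -3)) = 1/94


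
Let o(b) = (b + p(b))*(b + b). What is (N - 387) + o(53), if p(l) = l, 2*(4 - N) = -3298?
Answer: 12502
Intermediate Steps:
N = 1653 (N = 4 - 1/2*(-3298) = 4 + 1649 = 1653)
o(b) = 4*b**2 (o(b) = (b + b)*(b + b) = (2*b)*(2*b) = 4*b**2)
(N - 387) + o(53) = (1653 - 387) + 4*53**2 = 1266 + 4*2809 = 1266 + 11236 = 12502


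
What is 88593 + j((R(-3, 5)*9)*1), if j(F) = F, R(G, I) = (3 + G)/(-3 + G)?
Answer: 88593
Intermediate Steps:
R(G, I) = (3 + G)/(-3 + G)
88593 + j((R(-3, 5)*9)*1) = 88593 + (((3 - 3)/(-3 - 3))*9)*1 = 88593 + ((0/(-6))*9)*1 = 88593 + (-⅙*0*9)*1 = 88593 + (0*9)*1 = 88593 + 0*1 = 88593 + 0 = 88593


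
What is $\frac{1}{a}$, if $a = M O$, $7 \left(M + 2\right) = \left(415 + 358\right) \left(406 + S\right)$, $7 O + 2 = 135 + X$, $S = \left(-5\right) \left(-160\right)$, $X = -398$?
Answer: $- \frac{49}{247039360} \approx -1.9835 \cdot 10^{-7}$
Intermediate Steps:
$S = 800$
$O = - \frac{265}{7}$ ($O = - \frac{2}{7} + \frac{135 - 398}{7} = - \frac{2}{7} + \frac{1}{7} \left(-263\right) = - \frac{2}{7} - \frac{263}{7} = - \frac{265}{7} \approx -37.857$)
$M = \frac{932224}{7}$ ($M = -2 + \frac{\left(415 + 358\right) \left(406 + 800\right)}{7} = -2 + \frac{773 \cdot 1206}{7} = -2 + \frac{1}{7} \cdot 932238 = -2 + \frac{932238}{7} = \frac{932224}{7} \approx 1.3317 \cdot 10^{5}$)
$a = - \frac{247039360}{49}$ ($a = \frac{932224}{7} \left(- \frac{265}{7}\right) = - \frac{247039360}{49} \approx -5.0416 \cdot 10^{6}$)
$\frac{1}{a} = \frac{1}{- \frac{247039360}{49}} = - \frac{49}{247039360}$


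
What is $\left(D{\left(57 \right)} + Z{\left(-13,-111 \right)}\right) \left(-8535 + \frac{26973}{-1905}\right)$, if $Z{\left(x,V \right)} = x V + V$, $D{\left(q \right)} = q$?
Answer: $- \frac{7540486524}{635} \approx -1.1875 \cdot 10^{7}$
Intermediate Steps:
$Z{\left(x,V \right)} = V + V x$ ($Z{\left(x,V \right)} = V x + V = V + V x$)
$\left(D{\left(57 \right)} + Z{\left(-13,-111 \right)}\right) \left(-8535 + \frac{26973}{-1905}\right) = \left(57 - 111 \left(1 - 13\right)\right) \left(-8535 + \frac{26973}{-1905}\right) = \left(57 - -1332\right) \left(-8535 + 26973 \left(- \frac{1}{1905}\right)\right) = \left(57 + 1332\right) \left(-8535 - \frac{8991}{635}\right) = 1389 \left(- \frac{5428716}{635}\right) = - \frac{7540486524}{635}$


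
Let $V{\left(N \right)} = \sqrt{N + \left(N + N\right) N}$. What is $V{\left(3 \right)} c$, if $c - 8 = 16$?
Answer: $24 \sqrt{21} \approx 109.98$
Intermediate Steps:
$c = 24$ ($c = 8 + 16 = 24$)
$V{\left(N \right)} = \sqrt{N + 2 N^{2}}$ ($V{\left(N \right)} = \sqrt{N + 2 N N} = \sqrt{N + 2 N^{2}}$)
$V{\left(3 \right)} c = \sqrt{3 \left(1 + 2 \cdot 3\right)} 24 = \sqrt{3 \left(1 + 6\right)} 24 = \sqrt{3 \cdot 7} \cdot 24 = \sqrt{21} \cdot 24 = 24 \sqrt{21}$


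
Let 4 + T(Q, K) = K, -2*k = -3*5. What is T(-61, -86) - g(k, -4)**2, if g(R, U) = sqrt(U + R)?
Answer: -187/2 ≈ -93.500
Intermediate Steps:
k = 15/2 (k = -(-3)*5/2 = -1/2*(-15) = 15/2 ≈ 7.5000)
T(Q, K) = -4 + K
g(R, U) = sqrt(R + U)
T(-61, -86) - g(k, -4)**2 = (-4 - 86) - (sqrt(15/2 - 4))**2 = -90 - (sqrt(7/2))**2 = -90 - (sqrt(14)/2)**2 = -90 - 1*7/2 = -90 - 7/2 = -187/2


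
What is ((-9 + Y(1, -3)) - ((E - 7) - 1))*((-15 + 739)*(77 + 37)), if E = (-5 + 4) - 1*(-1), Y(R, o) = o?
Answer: -330144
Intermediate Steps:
E = 0 (E = -1 + 1 = 0)
((-9 + Y(1, -3)) - ((E - 7) - 1))*((-15 + 739)*(77 + 37)) = ((-9 - 3) - ((0 - 7) - 1))*((-15 + 739)*(77 + 37)) = (-12 - (-7 - 1))*(724*114) = (-12 - 1*(-8))*82536 = (-12 + 8)*82536 = -4*82536 = -330144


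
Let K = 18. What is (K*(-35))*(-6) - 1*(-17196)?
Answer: 20976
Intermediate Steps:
(K*(-35))*(-6) - 1*(-17196) = (18*(-35))*(-6) - 1*(-17196) = -630*(-6) + 17196 = 3780 + 17196 = 20976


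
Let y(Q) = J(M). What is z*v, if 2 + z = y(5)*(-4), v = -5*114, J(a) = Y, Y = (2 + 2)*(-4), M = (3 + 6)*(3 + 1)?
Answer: -35340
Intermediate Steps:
M = 36 (M = 9*4 = 36)
Y = -16 (Y = 4*(-4) = -16)
J(a) = -16
y(Q) = -16
v = -570
z = 62 (z = -2 - 16*(-4) = -2 + 64 = 62)
z*v = 62*(-570) = -35340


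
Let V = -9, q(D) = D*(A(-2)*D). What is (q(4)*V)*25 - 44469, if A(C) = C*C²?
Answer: -15669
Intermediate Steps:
A(C) = C³
q(D) = -8*D² (q(D) = D*((-2)³*D) = D*(-8*D) = -8*D²)
(q(4)*V)*25 - 44469 = (-8*4²*(-9))*25 - 44469 = (-8*16*(-9))*25 - 44469 = -128*(-9)*25 - 44469 = 1152*25 - 44469 = 28800 - 44469 = -15669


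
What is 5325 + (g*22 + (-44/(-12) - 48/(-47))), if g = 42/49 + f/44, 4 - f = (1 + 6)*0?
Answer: 5280988/987 ≈ 5350.5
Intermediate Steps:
f = 4 (f = 4 - (1 + 6)*0 = 4 - 7*0 = 4 - 1*0 = 4 + 0 = 4)
g = 73/77 (g = 42/49 + 4/44 = 42*(1/49) + 4*(1/44) = 6/7 + 1/11 = 73/77 ≈ 0.94805)
5325 + (g*22 + (-44/(-12) - 48/(-47))) = 5325 + ((73/77)*22 + (-44/(-12) - 48/(-47))) = 5325 + (146/7 + (-44*(-1/12) - 48*(-1/47))) = 5325 + (146/7 + (11/3 + 48/47)) = 5325 + (146/7 + 661/141) = 5325 + 25213/987 = 5280988/987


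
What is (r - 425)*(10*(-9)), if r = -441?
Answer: 77940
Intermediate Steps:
(r - 425)*(10*(-9)) = (-441 - 425)*(10*(-9)) = -866*(-90) = 77940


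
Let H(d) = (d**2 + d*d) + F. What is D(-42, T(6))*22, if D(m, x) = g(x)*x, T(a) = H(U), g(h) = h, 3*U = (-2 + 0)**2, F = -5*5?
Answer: 819478/81 ≈ 10117.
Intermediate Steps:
F = -25
U = 4/3 (U = (-2 + 0)**2/3 = (1/3)*(-2)**2 = (1/3)*4 = 4/3 ≈ 1.3333)
H(d) = -25 + 2*d**2 (H(d) = (d**2 + d*d) - 25 = (d**2 + d**2) - 25 = 2*d**2 - 25 = -25 + 2*d**2)
T(a) = -193/9 (T(a) = -25 + 2*(4/3)**2 = -25 + 2*(16/9) = -25 + 32/9 = -193/9)
D(m, x) = x**2 (D(m, x) = x*x = x**2)
D(-42, T(6))*22 = (-193/9)**2*22 = (37249/81)*22 = 819478/81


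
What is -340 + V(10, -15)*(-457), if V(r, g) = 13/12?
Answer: -10021/12 ≈ -835.08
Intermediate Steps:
V(r, g) = 13/12 (V(r, g) = 13*(1/12) = 13/12)
-340 + V(10, -15)*(-457) = -340 + (13/12)*(-457) = -340 - 5941/12 = -10021/12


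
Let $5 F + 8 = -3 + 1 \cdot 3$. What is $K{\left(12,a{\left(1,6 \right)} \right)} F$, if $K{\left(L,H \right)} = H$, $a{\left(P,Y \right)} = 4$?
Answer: $- \frac{32}{5} \approx -6.4$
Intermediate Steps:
$F = - \frac{8}{5}$ ($F = - \frac{8}{5} + \frac{-3 + 1 \cdot 3}{5} = - \frac{8}{5} + \frac{-3 + 3}{5} = - \frac{8}{5} + \frac{1}{5} \cdot 0 = - \frac{8}{5} + 0 = - \frac{8}{5} \approx -1.6$)
$K{\left(12,a{\left(1,6 \right)} \right)} F = 4 \left(- \frac{8}{5}\right) = - \frac{32}{5}$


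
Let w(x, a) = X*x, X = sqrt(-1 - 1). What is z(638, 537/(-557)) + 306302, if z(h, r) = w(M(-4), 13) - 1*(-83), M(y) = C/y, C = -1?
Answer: 306385 + I*sqrt(2)/4 ≈ 3.0639e+5 + 0.35355*I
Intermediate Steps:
X = I*sqrt(2) (X = sqrt(-2) = I*sqrt(2) ≈ 1.4142*I)
M(y) = -1/y
w(x, a) = I*x*sqrt(2) (w(x, a) = (I*sqrt(2))*x = I*x*sqrt(2))
z(h, r) = 83 + I*sqrt(2)/4 (z(h, r) = I*(-1/(-4))*sqrt(2) - 1*(-83) = I*(-1*(-1/4))*sqrt(2) + 83 = I*(1/4)*sqrt(2) + 83 = I*sqrt(2)/4 + 83 = 83 + I*sqrt(2)/4)
z(638, 537/(-557)) + 306302 = (83 + I*sqrt(2)/4) + 306302 = 306385 + I*sqrt(2)/4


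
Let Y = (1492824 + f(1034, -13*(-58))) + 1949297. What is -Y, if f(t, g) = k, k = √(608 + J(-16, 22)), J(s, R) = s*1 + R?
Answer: -3442121 - √614 ≈ -3.4421e+6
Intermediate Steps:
J(s, R) = R + s (J(s, R) = s + R = R + s)
k = √614 (k = √(608 + (22 - 16)) = √(608 + 6) = √614 ≈ 24.779)
f(t, g) = √614
Y = 3442121 + √614 (Y = (1492824 + √614) + 1949297 = 3442121 + √614 ≈ 3.4421e+6)
-Y = -(3442121 + √614) = -3442121 - √614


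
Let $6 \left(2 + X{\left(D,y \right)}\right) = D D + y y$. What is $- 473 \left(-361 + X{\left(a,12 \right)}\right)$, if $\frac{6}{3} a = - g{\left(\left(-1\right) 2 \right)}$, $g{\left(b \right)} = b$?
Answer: $\frac{961609}{6} \approx 1.6027 \cdot 10^{5}$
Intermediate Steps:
$a = 1$ ($a = \frac{\left(-1\right) \left(\left(-1\right) 2\right)}{2} = \frac{\left(-1\right) \left(-2\right)}{2} = \frac{1}{2} \cdot 2 = 1$)
$X{\left(D,y \right)} = -2 + \frac{D^{2}}{6} + \frac{y^{2}}{6}$ ($X{\left(D,y \right)} = -2 + \frac{D D + y y}{6} = -2 + \frac{D^{2} + y^{2}}{6} = -2 + \left(\frac{D^{2}}{6} + \frac{y^{2}}{6}\right) = -2 + \frac{D^{2}}{6} + \frac{y^{2}}{6}$)
$- 473 \left(-361 + X{\left(a,12 \right)}\right) = - 473 \left(-361 + \left(-2 + \frac{1^{2}}{6} + \frac{12^{2}}{6}\right)\right) = - 473 \left(-361 + \left(-2 + \frac{1}{6} \cdot 1 + \frac{1}{6} \cdot 144\right)\right) = - 473 \left(-361 + \left(-2 + \frac{1}{6} + 24\right)\right) = - 473 \left(-361 + \frac{133}{6}\right) = - \frac{473 \left(-2033\right)}{6} = \left(-1\right) \left(- \frac{961609}{6}\right) = \frac{961609}{6}$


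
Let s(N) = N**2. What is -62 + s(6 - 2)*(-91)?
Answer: -1518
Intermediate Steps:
-62 + s(6 - 2)*(-91) = -62 + (6 - 2)**2*(-91) = -62 + 4**2*(-91) = -62 + 16*(-91) = -62 - 1456 = -1518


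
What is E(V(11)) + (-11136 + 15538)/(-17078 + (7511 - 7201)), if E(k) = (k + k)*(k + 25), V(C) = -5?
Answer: -1679001/8384 ≈ -200.26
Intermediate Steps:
E(k) = 2*k*(25 + k) (E(k) = (2*k)*(25 + k) = 2*k*(25 + k))
E(V(11)) + (-11136 + 15538)/(-17078 + (7511 - 7201)) = 2*(-5)*(25 - 5) + (-11136 + 15538)/(-17078 + (7511 - 7201)) = 2*(-5)*20 + 4402/(-17078 + 310) = -200 + 4402/(-16768) = -200 + 4402*(-1/16768) = -200 - 2201/8384 = -1679001/8384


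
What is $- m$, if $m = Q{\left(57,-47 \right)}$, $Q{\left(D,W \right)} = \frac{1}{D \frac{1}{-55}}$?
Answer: $\frac{55}{57} \approx 0.96491$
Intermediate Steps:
$Q{\left(D,W \right)} = - \frac{55}{D}$ ($Q{\left(D,W \right)} = \frac{1}{D \left(- \frac{1}{55}\right)} = \frac{1}{\left(- \frac{1}{55}\right) D} = - \frac{55}{D}$)
$m = - \frac{55}{57} \approx -0.96491$
$- m = \left(-1\right) \left(- \frac{55}{57}\right) = \frac{55}{57}$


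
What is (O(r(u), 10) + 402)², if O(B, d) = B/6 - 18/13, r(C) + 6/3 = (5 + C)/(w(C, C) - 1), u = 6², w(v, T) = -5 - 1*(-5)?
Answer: 941814721/6084 ≈ 1.5480e+5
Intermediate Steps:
w(v, T) = 0 (w(v, T) = -5 + 5 = 0)
u = 36
r(C) = -7 - C (r(C) = -2 + (5 + C)/(0 - 1) = -2 + (5 + C)/(-1) = -2 + (5 + C)*(-1) = -2 + (-5 - C) = -7 - C)
O(B, d) = -18/13 + B/6 (O(B, d) = B*(⅙) - 18*1/13 = B/6 - 18/13 = -18/13 + B/6)
(O(r(u), 10) + 402)² = ((-18/13 + (-7 - 1*36)/6) + 402)² = ((-18/13 + (-7 - 36)/6) + 402)² = ((-18/13 + (⅙)*(-43)) + 402)² = ((-18/13 - 43/6) + 402)² = (-667/78 + 402)² = (30689/78)² = 941814721/6084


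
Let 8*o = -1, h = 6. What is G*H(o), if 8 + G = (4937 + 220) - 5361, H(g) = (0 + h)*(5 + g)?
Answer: -6201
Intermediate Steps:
o = -1/8 (o = (1/8)*(-1) = -1/8 ≈ -0.12500)
H(g) = 30 + 6*g (H(g) = (0 + 6)*(5 + g) = 6*(5 + g) = 30 + 6*g)
G = -212 (G = -8 + ((4937 + 220) - 5361) = -8 + (5157 - 5361) = -8 - 204 = -212)
G*H(o) = -212*(30 + 6*(-1/8)) = -212*(30 - 3/4) = -212*117/4 = -6201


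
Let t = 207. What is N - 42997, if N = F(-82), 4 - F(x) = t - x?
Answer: -43282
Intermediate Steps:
F(x) = -203 + x (F(x) = 4 - (207 - x) = 4 + (-207 + x) = -203 + x)
N = -285 (N = -203 - 82 = -285)
N - 42997 = -285 - 42997 = -43282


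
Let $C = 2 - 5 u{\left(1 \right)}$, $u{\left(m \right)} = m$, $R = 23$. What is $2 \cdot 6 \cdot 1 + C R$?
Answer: $-57$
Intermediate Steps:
$C = -3$ ($C = 2 - 5 = -3$)
$2 \cdot 6 \cdot 1 + C R = 2 \cdot 6 \cdot 1 - 69 = 12 \cdot 1 - 69 = 12 - 69 = -57$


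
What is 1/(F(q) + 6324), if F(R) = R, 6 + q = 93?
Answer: 1/6411 ≈ 0.00015598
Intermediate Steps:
q = 87 (q = -6 + 93 = 87)
1/(F(q) + 6324) = 1/(87 + 6324) = 1/6411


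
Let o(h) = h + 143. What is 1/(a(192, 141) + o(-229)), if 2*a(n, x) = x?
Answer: -2/31 ≈ -0.064516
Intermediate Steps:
a(n, x) = x/2
o(h) = 143 + h
1/(a(192, 141) + o(-229)) = 1/((½)*141 + (143 - 229)) = 1/(141/2 - 86) = 1/(-31/2) = -2/31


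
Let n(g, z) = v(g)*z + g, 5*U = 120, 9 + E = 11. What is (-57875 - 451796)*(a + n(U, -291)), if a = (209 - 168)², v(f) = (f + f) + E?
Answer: 6546723995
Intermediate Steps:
E = 2 (E = -9 + 11 = 2)
v(f) = 2 + 2*f (v(f) = (f + f) + 2 = 2*f + 2 = 2 + 2*f)
U = 24 (U = (⅕)*120 = 24)
n(g, z) = g + z*(2 + 2*g) (n(g, z) = (2 + 2*g)*z + g = z*(2 + 2*g) + g = g + z*(2 + 2*g))
a = 1681 (a = 41² = 1681)
(-57875 - 451796)*(a + n(U, -291)) = (-57875 - 451796)*(1681 + (24 + 2*(-291)*(1 + 24))) = -509671*(1681 + (24 + 2*(-291)*25)) = -509671*(1681 + (24 - 14550)) = -509671*(1681 - 14526) = -509671*(-12845) = 6546723995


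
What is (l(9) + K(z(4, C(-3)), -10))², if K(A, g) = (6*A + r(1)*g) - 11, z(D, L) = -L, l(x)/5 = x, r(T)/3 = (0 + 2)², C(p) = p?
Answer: 4624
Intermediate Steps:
r(T) = 12 (r(T) = 3*(0 + 2)² = 3*2² = 3*4 = 12)
l(x) = 5*x
K(A, g) = -11 + 6*A + 12*g (K(A, g) = (6*A + 12*g) - 11 = -11 + 6*A + 12*g)
(l(9) + K(z(4, C(-3)), -10))² = (5*9 + (-11 + 6*(-1*(-3)) + 12*(-10)))² = (45 + (-11 + 6*3 - 120))² = (45 + (-11 + 18 - 120))² = (45 - 113)² = (-68)² = 4624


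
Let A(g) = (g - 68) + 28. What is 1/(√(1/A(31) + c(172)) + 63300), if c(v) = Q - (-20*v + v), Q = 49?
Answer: 142425/9015495037 - 3*√7463/18030990074 ≈ 1.5783e-5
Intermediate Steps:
A(g) = -40 + g (A(g) = (-68 + g) + 28 = -40 + g)
c(v) = 49 + 19*v (c(v) = 49 - (-20*v + v) = 49 - (-19)*v = 49 + 19*v)
1/(√(1/A(31) + c(172)) + 63300) = 1/(√(1/(-40 + 31) + (49 + 19*172)) + 63300) = 1/(√(1/(-9) + (49 + 3268)) + 63300) = 1/(√(-⅑ + 3317) + 63300) = 1/(√(29852/9) + 63300) = 1/(2*√7463/3 + 63300) = 1/(63300 + 2*√7463/3)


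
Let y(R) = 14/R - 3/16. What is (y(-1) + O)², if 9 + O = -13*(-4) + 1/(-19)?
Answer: 76440049/92416 ≈ 827.13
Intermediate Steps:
y(R) = -3/16 + 14/R (y(R) = 14/R - 3*1/16 = 14/R - 3/16 = -3/16 + 14/R)
O = 816/19 (O = -9 + (-13*(-4) + 1/(-19)) = -9 + (52 - 1/19) = -9 + 987/19 = 816/19 ≈ 42.947)
(y(-1) + O)² = ((-3/16 + 14/(-1)) + 816/19)² = ((-3/16 + 14*(-1)) + 816/19)² = ((-3/16 - 14) + 816/19)² = (-227/16 + 816/19)² = (8743/304)² = 76440049/92416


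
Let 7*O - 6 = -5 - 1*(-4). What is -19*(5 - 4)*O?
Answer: -95/7 ≈ -13.571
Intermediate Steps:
O = 5/7 (O = 6/7 + (-5 - 1*(-4))/7 = 6/7 + (-5 + 4)/7 = 6/7 + (⅐)*(-1) = 6/7 - ⅐ = 5/7 ≈ 0.71429)
-19*(5 - 4)*O = -19*(5 - 4)*5/7 = -19*5/7 = -95/7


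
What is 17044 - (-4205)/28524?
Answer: 486167261/28524 ≈ 17044.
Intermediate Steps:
17044 - (-4205)/28524 = 17044 - 1*(-4205/28524) = 17044 + 4205/28524 = 486167261/28524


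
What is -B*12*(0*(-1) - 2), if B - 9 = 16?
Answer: 600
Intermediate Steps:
B = 25 (B = 9 + 16 = 25)
-B*12*(0*(-1) - 2) = -25*12*(0*(-1) - 2) = -300*(0 - 2) = -300*(-2) = -1*(-600) = 600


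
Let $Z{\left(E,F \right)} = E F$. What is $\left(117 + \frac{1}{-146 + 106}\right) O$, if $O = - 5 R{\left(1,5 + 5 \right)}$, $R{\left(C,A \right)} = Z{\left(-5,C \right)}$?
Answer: $\frac{23395}{8} \approx 2924.4$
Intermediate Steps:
$R{\left(C,A \right)} = - 5 C$
$O = 25$ ($O = - 5 \left(\left(-5\right) 1\right) = \left(-5\right) \left(-5\right) = 25$)
$\left(117 + \frac{1}{-146 + 106}\right) O = \left(117 + \frac{1}{-146 + 106}\right) 25 = \left(117 + \frac{1}{-40}\right) 25 = \left(117 - \frac{1}{40}\right) 25 = \frac{4679}{40} \cdot 25 = \frac{23395}{8}$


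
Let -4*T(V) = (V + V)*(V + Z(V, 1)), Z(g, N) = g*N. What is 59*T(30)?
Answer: -53100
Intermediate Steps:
Z(g, N) = N*g
T(V) = -V**2 (T(V) = -(V + V)*(V + 1*V)/4 = -2*V*(V + V)/4 = -2*V*2*V/4 = -V**2)
59*T(30) = 59*(-1*30**2) = 59*(-1*900) = 59*(-900) = -53100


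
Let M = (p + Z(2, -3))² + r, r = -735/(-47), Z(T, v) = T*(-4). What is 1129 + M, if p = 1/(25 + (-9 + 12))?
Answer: 44514895/36848 ≈ 1208.1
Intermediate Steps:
Z(T, v) = -4*T
p = 1/28 (p = 1/(25 + 3) = 1/28 ≈ 0.035714)
r = 735/47 (r = -735*(-1/47) = 735/47 ≈ 15.638)
M = 2913503/36848 (M = (1/28 - 4*2)² + 735/47 = (1/28 - 8)² + 735/47 = (-223/28)² + 735/47 = 49729/784 + 735/47 = 2913503/36848 ≈ 79.068)
1129 + M = 1129 + 2913503/36848 = 44514895/36848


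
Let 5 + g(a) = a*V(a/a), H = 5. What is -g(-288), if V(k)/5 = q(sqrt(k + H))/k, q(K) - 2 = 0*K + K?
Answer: 2885 + 1440*sqrt(6) ≈ 6412.3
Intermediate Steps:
q(K) = 2 + K (q(K) = 2 + (0*K + K) = 2 + (0 + K) = 2 + K)
V(k) = 5*(2 + sqrt(5 + k))/k (V(k) = 5*((2 + sqrt(k + 5))/k) = 5*((2 + sqrt(5 + k))/k) = 5*(2 + sqrt(5 + k))/k)
g(a) = -5 + a*(10 + 5*sqrt(6)) (g(a) = -5 + a*(5*(2 + sqrt(5 + a/a))/((a/a))) = -5 + a*(5*(2 + sqrt(5 + 1))/1) = -5 + a*(5*1*(2 + sqrt(6))) = -5 + a*(10 + 5*sqrt(6)))
-g(-288) = -(-5 + 5*(-288)*(2 + sqrt(6))) = -(-5 + (-2880 - 1440*sqrt(6))) = -(-2885 - 1440*sqrt(6)) = 2885 + 1440*sqrt(6)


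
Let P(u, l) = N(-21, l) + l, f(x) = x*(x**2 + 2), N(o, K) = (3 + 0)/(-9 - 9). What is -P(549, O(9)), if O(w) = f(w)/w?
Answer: -497/6 ≈ -82.833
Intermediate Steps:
N(o, K) = -1/6 (N(o, K) = 3/(-18) = 3*(-1/18) = -1/6)
f(x) = x*(2 + x**2)
O(w) = 2 + w**2 (O(w) = (w*(2 + w**2))/w = 2 + w**2)
P(u, l) = -1/6 + l
-P(549, O(9)) = -(-1/6 + (2 + 9**2)) = -(-1/6 + (2 + 81)) = -(-1/6 + 83) = -1*497/6 = -497/6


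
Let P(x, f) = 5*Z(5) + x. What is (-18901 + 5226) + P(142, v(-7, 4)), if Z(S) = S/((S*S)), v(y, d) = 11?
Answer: -13532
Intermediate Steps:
Z(S) = 1/S (Z(S) = S/(S²) = S/S² = 1/S)
P(x, f) = 1 + x (P(x, f) = 5/5 + x = 5*(⅕) + x = 1 + x)
(-18901 + 5226) + P(142, v(-7, 4)) = (-18901 + 5226) + (1 + 142) = -13675 + 143 = -13532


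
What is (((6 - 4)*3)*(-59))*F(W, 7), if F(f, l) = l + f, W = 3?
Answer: -3540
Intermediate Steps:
F(f, l) = f + l
(((6 - 4)*3)*(-59))*F(W, 7) = (((6 - 4)*3)*(-59))*(3 + 7) = ((2*3)*(-59))*10 = (6*(-59))*10 = -354*10 = -3540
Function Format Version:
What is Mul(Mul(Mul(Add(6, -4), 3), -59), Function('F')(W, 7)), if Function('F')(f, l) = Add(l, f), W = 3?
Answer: -3540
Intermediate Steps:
Function('F')(f, l) = Add(f, l)
Mul(Mul(Mul(Add(6, -4), 3), -59), Function('F')(W, 7)) = Mul(Mul(Mul(Add(6, -4), 3), -59), Add(3, 7)) = Mul(Mul(Mul(2, 3), -59), 10) = Mul(Mul(6, -59), 10) = Mul(-354, 10) = -3540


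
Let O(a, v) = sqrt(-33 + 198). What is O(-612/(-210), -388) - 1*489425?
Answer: -489425 + sqrt(165) ≈ -4.8941e+5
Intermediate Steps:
O(a, v) = sqrt(165)
O(-612/(-210), -388) - 1*489425 = sqrt(165) - 1*489425 = sqrt(165) - 489425 = -489425 + sqrt(165)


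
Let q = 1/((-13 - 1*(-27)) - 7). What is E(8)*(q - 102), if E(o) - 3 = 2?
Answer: -3565/7 ≈ -509.29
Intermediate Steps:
E(o) = 5 (E(o) = 3 + 2 = 5)
q = 1/7 (q = 1/((-13 + 27) - 7) = 1/(14 - 7) = 1/7 ≈ 0.14286)
E(8)*(q - 102) = 5*(1/7 - 102) = 5*(-713/7) = -3565/7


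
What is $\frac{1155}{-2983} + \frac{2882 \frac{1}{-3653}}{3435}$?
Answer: $- \frac{14501600531}{37430848065} \approx -0.38742$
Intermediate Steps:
$\frac{1155}{-2983} + \frac{2882 \frac{1}{-3653}}{3435} = 1155 \left(- \frac{1}{2983}\right) + 2882 \left(- \frac{1}{3653}\right) \frac{1}{3435} = - \frac{1155}{2983} - \frac{2882}{12548055} = - \frac{14501600531}{37430848065}$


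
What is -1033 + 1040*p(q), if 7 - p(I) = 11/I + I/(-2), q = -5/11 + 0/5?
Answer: 342965/11 ≈ 31179.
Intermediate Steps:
q = -5/11 (q = -5*1/11 + 0*(⅕) = -5/11 + 0 = -5/11 ≈ -0.45455)
p(I) = 7 + I/2 - 11/I (p(I) = 7 - (11/I + I/(-2)) = 7 - (11/I + I*(-½)) = 7 - (11/I - I/2) = 7 + (I/2 - 11/I) = 7 + I/2 - 11/I)
-1033 + 1040*p(q) = -1033 + 1040*(7 + (½)*(-5/11) - 11/(-5/11)) = -1033 + 1040*(7 - 5/22 - 11*(-11/5)) = -1033 + 1040*(7 - 5/22 + 121/5) = -1033 + 1040*(3407/110) = -1033 + 354328/11 = 342965/11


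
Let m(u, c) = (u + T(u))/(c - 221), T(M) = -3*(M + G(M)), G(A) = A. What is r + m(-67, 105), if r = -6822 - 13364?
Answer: -2341911/116 ≈ -20189.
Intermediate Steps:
r = -20186
T(M) = -6*M (T(M) = -3*(M + M) = -6*M)
m(u, c) = -5*u/(-221 + c) (m(u, c) = (u - 6*u)/(c - 221) = (-5*u)/(-221 + c) = -5*u/(-221 + c))
r + m(-67, 105) = -20186 - 5*(-67)/(-221 + 105) = -20186 - 5*(-67)/(-116) = -20186 - 5*(-67)*(-1/116) = -20186 - 335/116 = -2341911/116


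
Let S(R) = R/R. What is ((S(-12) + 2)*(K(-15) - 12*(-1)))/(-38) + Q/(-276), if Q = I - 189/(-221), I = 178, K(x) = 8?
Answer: -2580893/1158924 ≈ -2.2270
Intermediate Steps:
S(R) = 1
Q = 39527/221 (Q = 178 - 189/(-221) = 178 - 189*(-1)/221 = 178 - 1*(-189/221) = 178 + 189/221 = 39527/221 ≈ 178.86)
((S(-12) + 2)*(K(-15) - 12*(-1)))/(-38) + Q/(-276) = ((1 + 2)*(8 - 12*(-1)))/(-38) + (39527/221)/(-276) = (3*(8 + 12))*(-1/38) + (39527/221)*(-1/276) = (3*20)*(-1/38) - 39527/60996 = 60*(-1/38) - 39527/60996 = -30/19 - 39527/60996 = -2580893/1158924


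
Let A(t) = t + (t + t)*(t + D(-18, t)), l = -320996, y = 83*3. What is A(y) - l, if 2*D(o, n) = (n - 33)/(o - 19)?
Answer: 16420355/37 ≈ 4.4379e+5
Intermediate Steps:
D(o, n) = (-33 + n)/(2*(-19 + o)) (D(o, n) = ((n - 33)/(o - 19))/2 = ((-33 + n)/(-19 + o))/2 = (-33 + n)/(2*(-19 + o)))
y = 249
A(t) = t + 2*t*(33/74 + 73*t/74) (A(t) = t + (t + t)*(t + (-33 + t)/(2*(-19 - 18))) = t + (2*t)*(t + (½)*(-33 + t)/(-37)) = t + (2*t)*(t + (½)*(-1/37)*(-33 + t)) = t + (2*t)*(t + (33/74 - t/74)) = t + (2*t)*(33/74 + 73*t/74) = t + 2*t*(33/74 + 73*t/74))
A(y) - l = (1/37)*249*(70 + 73*249) - 1*(-320996) = (1/37)*249*(70 + 18177) + 320996 = (1/37)*249*18247 + 320996 = 4543503/37 + 320996 = 16420355/37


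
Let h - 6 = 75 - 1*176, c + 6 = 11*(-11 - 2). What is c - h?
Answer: -54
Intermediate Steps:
c = -149 (c = -6 + 11*(-11 - 2) = -6 + 11*(-13) = -6 - 143 = -149)
h = -95 (h = 6 + (75 - 1*176) = 6 + (75 - 176) = 6 - 101 = -95)
c - h = -149 - 1*(-95) = -149 + 95 = -54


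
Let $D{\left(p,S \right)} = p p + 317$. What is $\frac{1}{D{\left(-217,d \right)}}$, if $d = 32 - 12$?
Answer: $\frac{1}{47406} \approx 2.1094 \cdot 10^{-5}$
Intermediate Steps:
$d = 20$
$D{\left(p,S \right)} = 317 + p^{2}$ ($D{\left(p,S \right)} = p^{2} + 317 = 317 + p^{2}$)
$\frac{1}{D{\left(-217,d \right)}} = \frac{1}{317 + \left(-217\right)^{2}} = \frac{1}{317 + 47089} = \frac{1}{47406}$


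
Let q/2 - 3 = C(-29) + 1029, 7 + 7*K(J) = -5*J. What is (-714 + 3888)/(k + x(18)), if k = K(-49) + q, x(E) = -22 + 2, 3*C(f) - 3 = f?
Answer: 4761/3091 ≈ 1.5403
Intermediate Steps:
C(f) = 1 + f/3
x(E) = -20
K(J) = -1 - 5*J/7 (K(J) = -1 + (-5*J)/7 = -1 - 5*J/7)
q = 6140/3 (q = 6 + 2*((1 + (⅓)*(-29)) + 1029) = 6 + 2*((1 - 29/3) + 1029) = 6 + 2*(-26/3 + 1029) = 6 + 2*(3061/3) = 6 + 6122/3 = 6140/3 ≈ 2046.7)
k = 6242/3 (k = (-1 - 5/7*(-49)) + 6140/3 = (-1 + 35) + 6140/3 = 34 + 6140/3 = 6242/3 ≈ 2080.7)
(-714 + 3888)/(k + x(18)) = (-714 + 3888)/(6242/3 - 20) = 3174/(6182/3) = 3174*(3/6182) = 4761/3091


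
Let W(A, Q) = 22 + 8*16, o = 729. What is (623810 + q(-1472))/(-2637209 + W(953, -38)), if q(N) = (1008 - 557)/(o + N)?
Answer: -463490379/1959334837 ≈ -0.23655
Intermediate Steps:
W(A, Q) = 150 (W(A, Q) = 22 + 128 = 150)
q(N) = 451/(729 + N) (q(N) = (1008 - 557)/(729 + N) = 451/(729 + N))
(623810 + q(-1472))/(-2637209 + W(953, -38)) = (623810 + 451/(729 - 1472))/(-2637209 + 150) = (623810 + 451/(-743))/(-2637059) = (623810 + 451*(-1/743))*(-1/2637059) = (623810 - 451/743)*(-1/2637059) = (463490379/743)*(-1/2637059) = -463490379/1959334837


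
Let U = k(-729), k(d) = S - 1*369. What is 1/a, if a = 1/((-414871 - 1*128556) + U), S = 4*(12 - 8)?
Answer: -543780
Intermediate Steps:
S = 16 (S = 4*4 = 16)
k(d) = -353 (k(d) = 16 - 1*369 = 16 - 369 = -353)
U = -353
a = -1/543780 (a = 1/((-414871 - 1*128556) - 353) = 1/((-414871 - 128556) - 353) = 1/(-543427 - 353) = 1/(-543780) = -1/543780 ≈ -1.8390e-6)
1/a = 1/(-1/543780) = -543780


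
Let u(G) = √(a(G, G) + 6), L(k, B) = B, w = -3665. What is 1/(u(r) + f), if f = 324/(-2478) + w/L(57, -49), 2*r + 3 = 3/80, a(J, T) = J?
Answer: 99846813920/7449036363877 - 33431524*√7230/7449036363877 ≈ 0.013022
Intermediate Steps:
r = -237/160 (r = -3/2 + (3/80)/2 = -3/2 + (3*(1/80))/2 = -3/2 + (½)*(3/80) = -3/2 + 3/160 = -237/160 ≈ -1.4813)
u(G) = √(6 + G) (u(G) = √(G + 6) = √(6 + G))
f = 215857/2891 (f = 324/(-2478) - 3665/(-49) = 324*(-1/2478) - 3665*(-1/49) = -54/413 + 3665/49 = 215857/2891 ≈ 74.665)
1/(u(r) + f) = 1/(√(6 - 237/160) + 215857/2891) = 1/(√(723/160) + 215857/2891) = 1/(√7230/40 + 215857/2891) = 1/(215857/2891 + √7230/40)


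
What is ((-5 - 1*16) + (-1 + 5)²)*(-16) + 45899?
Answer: 45979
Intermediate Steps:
((-5 - 1*16) + (-1 + 5)²)*(-16) + 45899 = ((-5 - 16) + 4²)*(-16) + 45899 = (-21 + 16)*(-16) + 45899 = -5*(-16) + 45899 = 80 + 45899 = 45979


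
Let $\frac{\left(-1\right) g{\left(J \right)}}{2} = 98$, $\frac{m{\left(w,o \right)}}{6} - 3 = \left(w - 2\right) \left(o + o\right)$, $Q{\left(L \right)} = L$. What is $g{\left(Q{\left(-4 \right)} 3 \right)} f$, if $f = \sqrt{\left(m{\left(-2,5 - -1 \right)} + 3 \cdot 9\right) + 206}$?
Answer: $- 196 i \sqrt{37} \approx - 1192.2 i$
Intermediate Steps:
$m{\left(w,o \right)} = 18 + 12 o \left(-2 + w\right)$ ($m{\left(w,o \right)} = 18 + 6 \left(w - 2\right) \left(o + o\right) = 18 + 6 \left(-2 + w\right) 2 o = 18 + 6 \cdot 2 o \left(-2 + w\right) = 18 + 12 o \left(-2 + w\right)$)
$g{\left(J \right)} = -196$ ($g{\left(J \right)} = \left(-2\right) 98 = -196$)
$f = i \sqrt{37}$ ($f = \sqrt{\left(\left(18 - 24 \left(5 - -1\right) + 12 \left(5 - -1\right) \left(-2\right)\right) + 3 \cdot 9\right) + 206} = \sqrt{\left(\left(18 - 24 \left(5 + 1\right) + 12 \left(5 + 1\right) \left(-2\right)\right) + 27\right) + 206} = \sqrt{\left(\left(18 - 144 + 12 \cdot 6 \left(-2\right)\right) + 27\right) + 206} = \sqrt{\left(\left(18 - 144 - 144\right) + 27\right) + 206} = \sqrt{\left(-270 + 27\right) + 206} = \sqrt{-243 + 206} = \sqrt{-37} = i \sqrt{37} \approx 6.0828 i$)
$g{\left(Q{\left(-4 \right)} 3 \right)} f = - 196 i \sqrt{37}$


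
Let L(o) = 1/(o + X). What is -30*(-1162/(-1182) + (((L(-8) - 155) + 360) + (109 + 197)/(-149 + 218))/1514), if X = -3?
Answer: -1269245630/37729637 ≈ -33.641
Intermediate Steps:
L(o) = 1/(-3 + o) (L(o) = 1/(o - 3) = 1/(-3 + o))
-30*(-1162/(-1182) + (((L(-8) - 155) + 360) + (109 + 197)/(-149 + 218))/1514) = -30*(-1162/(-1182) + (((1/(-3 - 8) - 155) + 360) + (109 + 197)/(-149 + 218))/1514) = -30*(-1162*(-1/1182) + (((1/(-11) - 155) + 360) + 306/69)*(1/1514)) = -30*(581/591 + (((-1/11 - 155) + 360) + 306*(1/69))*(1/1514)) = -30*(581/591 + ((-1706/11 + 360) + 102/23)*(1/1514)) = -30*(581/591 + (2254/11 + 102/23)*(1/1514)) = -30*(581/591 + (52964/253)*(1/1514)) = -30*(581/591 + 26482/191521) = -30*126924563/113188911 = -1269245630/37729637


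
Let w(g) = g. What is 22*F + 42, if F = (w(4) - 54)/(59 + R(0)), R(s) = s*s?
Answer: 1378/59 ≈ 23.356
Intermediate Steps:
R(s) = s²
F = -50/59 (F = (4 - 54)/(59 + 0²) = -50/(59 + 0) = -50/59 ≈ -0.84746)
22*F + 42 = 22*(-50/59) + 42 = -1100/59 + 42 = 1378/59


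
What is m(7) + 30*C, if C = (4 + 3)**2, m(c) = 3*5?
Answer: 1485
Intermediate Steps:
m(c) = 15
C = 49 (C = 7**2 = 49)
m(7) + 30*C = 15 + 30*49 = 15 + 1470 = 1485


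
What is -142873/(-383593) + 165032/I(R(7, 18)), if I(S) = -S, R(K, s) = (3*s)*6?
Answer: -15814707281/31071033 ≈ -508.99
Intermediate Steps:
R(K, s) = 18*s
-142873/(-383593) + 165032/I(R(7, 18)) = -142873/(-383593) + 165032/((-18*18)) = -142873*(-1/383593) + 165032/((-1*324)) = 142873/383593 + 165032/(-324) = 142873/383593 + 165032*(-1/324) = 142873/383593 - 41258/81 = -15814707281/31071033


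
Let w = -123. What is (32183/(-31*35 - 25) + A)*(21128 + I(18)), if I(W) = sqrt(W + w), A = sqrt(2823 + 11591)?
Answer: -(21128 + I*sqrt(105))*(32183 - 1110*sqrt(14414))/1110 ≈ 1.924e+6 + 933.13*I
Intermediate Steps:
A = sqrt(14414) ≈ 120.06
I(W) = sqrt(-123 + W) (I(W) = sqrt(W - 123) = sqrt(-123 + W))
(32183/(-31*35 - 25) + A)*(21128 + I(18)) = (32183/(-31*35 - 25) + sqrt(14414))*(21128 + sqrt(-123 + 18)) = (32183/(-1085 - 25) + sqrt(14414))*(21128 + sqrt(-105)) = (32183/(-1110) + sqrt(14414))*(21128 + I*sqrt(105)) = (32183*(-1/1110) + sqrt(14414))*(21128 + I*sqrt(105)) = (-32183/1110 + sqrt(14414))*(21128 + I*sqrt(105)) = (21128 + I*sqrt(105))*(-32183/1110 + sqrt(14414))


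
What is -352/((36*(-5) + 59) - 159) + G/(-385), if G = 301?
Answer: 183/385 ≈ 0.47532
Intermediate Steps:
-352/((36*(-5) + 59) - 159) + G/(-385) = -352/((36*(-5) + 59) - 159) + 301/(-385) = -352/((-180 + 59) - 159) + 301*(-1/385) = -352/(-121 - 159) - 43/55 = -352/(-280) - 43/55 = -352*(-1/280) - 43/55 = 44/35 - 43/55 = 183/385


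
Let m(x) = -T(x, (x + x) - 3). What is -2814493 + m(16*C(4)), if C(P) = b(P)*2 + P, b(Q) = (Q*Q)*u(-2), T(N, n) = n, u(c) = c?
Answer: -2812570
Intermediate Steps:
b(Q) = -2*Q² (b(Q) = (Q*Q)*(-2) = Q²*(-2) = -2*Q²)
C(P) = P - 4*P² (C(P) = -2*P²*2 + P = -4*P² + P = P - 4*P²)
m(x) = 3 - 2*x (m(x) = -((x + x) - 3) = -(2*x - 3) = -(-3 + 2*x) = 3 - 2*x)
-2814493 + m(16*C(4)) = -2814493 + (3 - 32*4*(1 - 4*4)) = -2814493 + (3 - 32*4*(1 - 16)) = -2814493 + (3 - 32*4*(-15)) = -2814493 + (3 - 32*(-60)) = -2814493 + (3 - 2*(-960)) = -2814493 + (3 + 1920) = -2814493 + 1923 = -2812570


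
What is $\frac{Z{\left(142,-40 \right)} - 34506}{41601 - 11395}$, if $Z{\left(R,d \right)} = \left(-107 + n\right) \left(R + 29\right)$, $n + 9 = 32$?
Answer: $- \frac{24435}{15103} \approx -1.6179$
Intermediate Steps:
$n = 23$ ($n = -9 + 32 = 23$)
$Z{\left(R,d \right)} = -2436 - 84 R$ ($Z{\left(R,d \right)} = \left(-107 + 23\right) \left(R + 29\right) = - 84 \left(29 + R\right) = -2436 - 84 R$)
$\frac{Z{\left(142,-40 \right)} - 34506}{41601 - 11395} = \frac{\left(-2436 - 11928\right) - 34506}{41601 - 11395} = \frac{\left(-2436 - 11928\right) - 34506}{30206} = \left(-14364 - 34506\right) \frac{1}{30206} = \left(-48870\right) \frac{1}{30206} = - \frac{24435}{15103}$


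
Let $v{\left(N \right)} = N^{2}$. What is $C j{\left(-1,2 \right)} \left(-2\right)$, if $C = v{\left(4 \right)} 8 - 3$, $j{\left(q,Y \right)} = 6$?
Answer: $-1500$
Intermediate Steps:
$C = 125$ ($C = 4^{2} \cdot 8 - 3 = 16 \cdot 8 - 3 = 128 - 3 = 125$)
$C j{\left(-1,2 \right)} \left(-2\right) = 125 \cdot 6 \left(-2\right) = 125 \left(-12\right) = -1500$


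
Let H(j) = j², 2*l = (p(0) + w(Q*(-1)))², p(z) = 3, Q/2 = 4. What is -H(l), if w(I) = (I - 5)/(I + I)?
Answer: -13845841/262144 ≈ -52.818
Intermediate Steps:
Q = 8 (Q = 2*4 = 8)
w(I) = (-5 + I)/(2*I) (w(I) = (-5 + I)/((2*I)) = (-5 + I)*(1/(2*I)) = (-5 + I)/(2*I))
l = 3721/512 (l = (3 + (-5 + 8*(-1))/(2*((8*(-1)))))²/2 = (3 + (½)*(-5 - 8)/(-8))²/2 = (3 + (½)*(-⅛)*(-13))²/2 = (3 + 13/16)²/2 = (61/16)²/2 = (½)*(3721/256) = 3721/512 ≈ 7.2676)
-H(l) = -(3721/512)² = -1*13845841/262144 = -13845841/262144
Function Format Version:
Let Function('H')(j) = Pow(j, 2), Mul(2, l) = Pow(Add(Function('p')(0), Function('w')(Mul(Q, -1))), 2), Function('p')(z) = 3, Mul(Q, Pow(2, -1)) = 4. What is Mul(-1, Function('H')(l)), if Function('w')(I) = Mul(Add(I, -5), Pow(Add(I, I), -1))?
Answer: Rational(-13845841, 262144) ≈ -52.818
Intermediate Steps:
Q = 8 (Q = Mul(2, 4) = 8)
Function('w')(I) = Mul(Rational(1, 2), Pow(I, -1), Add(-5, I)) (Function('w')(I) = Mul(Add(-5, I), Pow(Mul(2, I), -1)) = Mul(Add(-5, I), Mul(Rational(1, 2), Pow(I, -1))) = Mul(Rational(1, 2), Pow(I, -1), Add(-5, I)))
l = Rational(3721, 512) (l = Mul(Rational(1, 2), Pow(Add(3, Mul(Rational(1, 2), Pow(Mul(8, -1), -1), Add(-5, Mul(8, -1)))), 2)) = Mul(Rational(1, 2), Pow(Add(3, Mul(Rational(1, 2), Pow(-8, -1), Add(-5, -8))), 2)) = Mul(Rational(1, 2), Pow(Add(3, Mul(Rational(1, 2), Rational(-1, 8), -13)), 2)) = Mul(Rational(1, 2), Pow(Add(3, Rational(13, 16)), 2)) = Mul(Rational(1, 2), Pow(Rational(61, 16), 2)) = Mul(Rational(1, 2), Rational(3721, 256)) = Rational(3721, 512) ≈ 7.2676)
Mul(-1, Function('H')(l)) = Mul(-1, Pow(Rational(3721, 512), 2)) = Mul(-1, Rational(13845841, 262144)) = Rational(-13845841, 262144)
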